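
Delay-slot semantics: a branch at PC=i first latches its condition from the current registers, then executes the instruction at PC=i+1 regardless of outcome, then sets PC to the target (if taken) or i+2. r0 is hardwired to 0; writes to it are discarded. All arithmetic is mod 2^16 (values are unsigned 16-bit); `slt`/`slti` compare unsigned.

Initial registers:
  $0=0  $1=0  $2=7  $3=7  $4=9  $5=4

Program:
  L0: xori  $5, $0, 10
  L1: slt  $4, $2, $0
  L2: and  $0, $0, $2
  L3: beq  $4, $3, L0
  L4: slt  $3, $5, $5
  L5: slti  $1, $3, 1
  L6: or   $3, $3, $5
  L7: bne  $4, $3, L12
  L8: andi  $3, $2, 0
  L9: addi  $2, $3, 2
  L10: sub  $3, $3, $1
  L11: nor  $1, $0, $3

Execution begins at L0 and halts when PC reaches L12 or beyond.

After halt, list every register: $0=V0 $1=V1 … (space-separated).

PC=0  xori  $5, $0, 10       | $0=0 $1=0 $2=7 $3=7 $4=9 $5=10
PC=1  slt  $4, $2, $0        | $0=0 $1=0 $2=7 $3=7 $4=0 $5=10
PC=2  and  $0, $0, $2        | $0=0 $1=0 $2=7 $3=7 $4=0 $5=10
PC=3  beq  $4, $3, L0        | $0=0 $1=0 $2=7 $3=7 $4=0 $5=10  [not taken]
PC=4  slt  $3, $5, $5        | $0=0 $1=0 $2=7 $3=0 $4=0 $5=10
PC=5  slti  $1, $3, 1        | $0=0 $1=1 $2=7 $3=0 $4=0 $5=10
PC=6  or   $3, $3, $5        | $0=0 $1=1 $2=7 $3=10 $4=0 $5=10
PC=7  bne  $4, $3, L12       | $0=0 $1=1 $2=7 $3=10 $4=0 $5=10  [TAKEN]
PC=8  andi  $3, $2, 0        | $0=0 $1=1 $2=7 $3=0 $4=0 $5=10

$0=0 $1=1 $2=7 $3=0 $4=0 $5=10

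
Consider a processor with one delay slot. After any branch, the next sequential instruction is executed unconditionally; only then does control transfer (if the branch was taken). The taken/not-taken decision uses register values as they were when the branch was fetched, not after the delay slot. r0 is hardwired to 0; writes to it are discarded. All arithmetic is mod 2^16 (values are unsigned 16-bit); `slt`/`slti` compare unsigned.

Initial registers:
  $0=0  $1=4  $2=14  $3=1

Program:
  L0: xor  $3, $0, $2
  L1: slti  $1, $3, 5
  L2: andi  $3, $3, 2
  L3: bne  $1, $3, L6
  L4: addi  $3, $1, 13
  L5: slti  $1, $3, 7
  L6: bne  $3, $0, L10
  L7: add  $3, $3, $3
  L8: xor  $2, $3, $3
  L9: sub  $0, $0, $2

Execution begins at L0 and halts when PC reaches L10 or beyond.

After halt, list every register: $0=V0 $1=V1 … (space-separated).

$0=0 $1=0 $2=14 $3=26

PC=0  xor  $3, $0, $2        | $0=0 $1=4 $2=14 $3=14
PC=1  slti  $1, $3, 5        | $0=0 $1=0 $2=14 $3=14
PC=2  andi  $3, $3, 2        | $0=0 $1=0 $2=14 $3=2
PC=3  bne  $1, $3, L6        | $0=0 $1=0 $2=14 $3=2  [TAKEN]
PC=4  addi  $3, $1, 13       | $0=0 $1=0 $2=14 $3=13
PC=6  bne  $3, $0, L10       | $0=0 $1=0 $2=14 $3=13  [TAKEN]
PC=7  add  $3, $3, $3        | $0=0 $1=0 $2=14 $3=26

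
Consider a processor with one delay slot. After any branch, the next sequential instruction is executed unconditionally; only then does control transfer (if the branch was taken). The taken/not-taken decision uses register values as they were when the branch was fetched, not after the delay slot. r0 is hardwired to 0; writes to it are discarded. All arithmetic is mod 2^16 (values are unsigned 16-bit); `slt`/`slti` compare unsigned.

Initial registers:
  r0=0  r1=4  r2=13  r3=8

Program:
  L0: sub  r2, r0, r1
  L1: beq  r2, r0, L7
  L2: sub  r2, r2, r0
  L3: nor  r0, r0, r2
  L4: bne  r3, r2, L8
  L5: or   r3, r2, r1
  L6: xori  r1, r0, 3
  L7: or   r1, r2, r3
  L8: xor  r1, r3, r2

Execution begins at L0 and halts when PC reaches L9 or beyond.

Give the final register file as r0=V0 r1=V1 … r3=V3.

r0=0 r1=0 r2=65532 r3=65532

#0 sub  r2, r0, r1 ; 0/4/65532/8
#1 beq  r2, r0, L7 ; 0/4/65532/8 ; →fallthru
#2 sub  r2, r2, r0 ; 0/4/65532/8
#3 nor  r0, r0, r2 ; 0/4/65532/8
#4 bne  r3, r2, L8 ; 0/4/65532/8 ; →target
#5 or   r3, r2, r1 ; 0/4/65532/65532
#8 xor  r1, r3, r2 ; 0/0/65532/65532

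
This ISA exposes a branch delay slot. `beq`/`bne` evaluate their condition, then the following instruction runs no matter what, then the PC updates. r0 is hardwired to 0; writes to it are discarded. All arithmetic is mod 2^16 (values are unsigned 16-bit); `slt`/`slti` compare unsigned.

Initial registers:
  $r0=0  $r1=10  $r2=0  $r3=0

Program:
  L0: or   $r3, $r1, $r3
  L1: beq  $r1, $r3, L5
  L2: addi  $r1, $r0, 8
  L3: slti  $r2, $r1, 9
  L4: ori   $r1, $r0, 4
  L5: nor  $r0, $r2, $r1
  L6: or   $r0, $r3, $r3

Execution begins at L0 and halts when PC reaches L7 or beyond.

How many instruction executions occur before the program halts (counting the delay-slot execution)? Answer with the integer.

5

[0] or   $r3, $r1, $r3  →  {$r0:0, $r1:10, $r2:0, $r3:10}
[1] beq  $r1, $r3, L5  →  {$r0:0, $r1:10, $r2:0, $r3:10}  ⟨branch taken⟩
[2] addi  $r1, $r0, 8  →  {$r0:0, $r1:8, $r2:0, $r3:10}
[5] nor  $r0, $r2, $r1  →  {$r0:0, $r1:8, $r2:0, $r3:10}
[6] or   $r0, $r3, $r3  →  {$r0:0, $r1:8, $r2:0, $r3:10}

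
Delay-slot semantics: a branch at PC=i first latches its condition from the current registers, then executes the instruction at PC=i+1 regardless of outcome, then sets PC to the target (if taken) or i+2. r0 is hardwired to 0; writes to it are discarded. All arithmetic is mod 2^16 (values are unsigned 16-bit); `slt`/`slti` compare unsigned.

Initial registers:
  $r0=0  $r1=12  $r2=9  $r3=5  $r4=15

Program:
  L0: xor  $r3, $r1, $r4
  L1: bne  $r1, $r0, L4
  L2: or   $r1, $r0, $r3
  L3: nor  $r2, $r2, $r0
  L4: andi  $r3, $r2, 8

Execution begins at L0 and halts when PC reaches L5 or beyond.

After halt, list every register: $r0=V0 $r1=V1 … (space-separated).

$r0=0 $r1=3 $r2=9 $r3=8 $r4=15

PC=0  xor  $r3, $r1, $r4     | $r0=0 $r1=12 $r2=9 $r3=3 $r4=15
PC=1  bne  $r1, $r0, L4      | $r0=0 $r1=12 $r2=9 $r3=3 $r4=15  [TAKEN]
PC=2  or   $r1, $r0, $r3     | $r0=0 $r1=3 $r2=9 $r3=3 $r4=15
PC=4  andi  $r3, $r2, 8      | $r0=0 $r1=3 $r2=9 $r3=8 $r4=15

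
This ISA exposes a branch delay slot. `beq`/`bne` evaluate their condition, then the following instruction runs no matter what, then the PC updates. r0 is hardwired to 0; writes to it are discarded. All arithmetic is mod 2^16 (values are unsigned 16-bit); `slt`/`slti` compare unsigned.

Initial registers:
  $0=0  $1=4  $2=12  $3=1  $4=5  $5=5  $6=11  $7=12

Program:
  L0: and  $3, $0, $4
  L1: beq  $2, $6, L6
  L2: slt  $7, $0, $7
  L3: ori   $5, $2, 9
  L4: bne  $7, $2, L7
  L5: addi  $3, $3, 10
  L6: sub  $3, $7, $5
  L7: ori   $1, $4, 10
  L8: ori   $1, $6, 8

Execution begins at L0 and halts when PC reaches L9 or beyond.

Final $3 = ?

[0] and  $3, $0, $4  →  {$0:0, $1:4, $2:12, $3:0, $4:5, $5:5, $6:11, $7:12}
[1] beq  $2, $6, L6  →  {$0:0, $1:4, $2:12, $3:0, $4:5, $5:5, $6:11, $7:12}  ⟨branch fallthrough⟩
[2] slt  $7, $0, $7  →  {$0:0, $1:4, $2:12, $3:0, $4:5, $5:5, $6:11, $7:1}
[3] ori   $5, $2, 9  →  {$0:0, $1:4, $2:12, $3:0, $4:5, $5:13, $6:11, $7:1}
[4] bne  $7, $2, L7  →  {$0:0, $1:4, $2:12, $3:0, $4:5, $5:13, $6:11, $7:1}  ⟨branch taken⟩
[5] addi  $3, $3, 10  →  {$0:0, $1:4, $2:12, $3:10, $4:5, $5:13, $6:11, $7:1}
[7] ori   $1, $4, 10  →  {$0:0, $1:15, $2:12, $3:10, $4:5, $5:13, $6:11, $7:1}
[8] ori   $1, $6, 8  →  {$0:0, $1:11, $2:12, $3:10, $4:5, $5:13, $6:11, $7:1}

10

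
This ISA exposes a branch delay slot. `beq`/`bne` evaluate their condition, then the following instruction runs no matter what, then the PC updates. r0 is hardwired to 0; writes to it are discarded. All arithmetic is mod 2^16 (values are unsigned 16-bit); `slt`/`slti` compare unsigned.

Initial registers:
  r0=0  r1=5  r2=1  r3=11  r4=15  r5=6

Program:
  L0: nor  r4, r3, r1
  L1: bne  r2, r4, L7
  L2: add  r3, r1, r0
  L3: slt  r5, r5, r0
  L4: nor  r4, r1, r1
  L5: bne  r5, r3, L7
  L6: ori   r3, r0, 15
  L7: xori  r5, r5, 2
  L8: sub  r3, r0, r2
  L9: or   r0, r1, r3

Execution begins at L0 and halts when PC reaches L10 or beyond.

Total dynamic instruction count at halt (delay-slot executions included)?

#0 nor  r4, r3, r1 ; 0/5/1/11/65520/6
#1 bne  r2, r4, L7 ; 0/5/1/11/65520/6 ; →target
#2 add  r3, r1, r0 ; 0/5/1/5/65520/6
#7 xori  r5, r5, 2 ; 0/5/1/5/65520/4
#8 sub  r3, r0, r2 ; 0/5/1/65535/65520/4
#9 or   r0, r1, r3 ; 0/5/1/65535/65520/4

6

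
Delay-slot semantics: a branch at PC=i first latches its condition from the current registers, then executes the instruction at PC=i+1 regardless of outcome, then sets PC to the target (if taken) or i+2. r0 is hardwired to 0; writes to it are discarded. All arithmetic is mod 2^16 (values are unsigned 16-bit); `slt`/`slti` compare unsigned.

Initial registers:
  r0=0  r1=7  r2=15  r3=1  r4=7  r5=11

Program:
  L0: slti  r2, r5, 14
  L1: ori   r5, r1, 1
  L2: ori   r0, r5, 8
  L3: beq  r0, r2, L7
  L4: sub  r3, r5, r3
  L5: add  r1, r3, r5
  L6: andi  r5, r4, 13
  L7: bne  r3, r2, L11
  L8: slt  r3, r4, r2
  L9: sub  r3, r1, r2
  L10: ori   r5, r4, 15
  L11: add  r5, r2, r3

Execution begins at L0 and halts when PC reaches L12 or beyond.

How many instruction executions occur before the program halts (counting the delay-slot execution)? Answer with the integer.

#0 slti  r2, r5, 14 ; 0/7/1/1/7/11
#1 ori   r5, r1, 1 ; 0/7/1/1/7/7
#2 ori   r0, r5, 8 ; 0/7/1/1/7/7
#3 beq  r0, r2, L7 ; 0/7/1/1/7/7 ; →fallthru
#4 sub  r3, r5, r3 ; 0/7/1/6/7/7
#5 add  r1, r3, r5 ; 0/13/1/6/7/7
#6 andi  r5, r4, 13 ; 0/13/1/6/7/5
#7 bne  r3, r2, L11 ; 0/13/1/6/7/5 ; →target
#8 slt  r3, r4, r2 ; 0/13/1/0/7/5
#11 add  r5, r2, r3 ; 0/13/1/0/7/1

10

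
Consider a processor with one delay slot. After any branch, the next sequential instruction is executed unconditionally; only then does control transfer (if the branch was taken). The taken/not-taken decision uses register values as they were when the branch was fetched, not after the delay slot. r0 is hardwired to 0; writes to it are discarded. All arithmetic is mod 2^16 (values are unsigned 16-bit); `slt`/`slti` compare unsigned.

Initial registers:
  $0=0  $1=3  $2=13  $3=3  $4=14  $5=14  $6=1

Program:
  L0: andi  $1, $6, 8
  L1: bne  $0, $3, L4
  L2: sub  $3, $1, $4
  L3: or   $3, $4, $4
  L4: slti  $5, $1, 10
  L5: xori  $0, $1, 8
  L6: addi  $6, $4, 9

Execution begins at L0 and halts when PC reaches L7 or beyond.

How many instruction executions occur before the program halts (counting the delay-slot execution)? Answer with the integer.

  step pc=0: andi  $1, $6, 8  regs=(0,0,13,3,14,14,1)
  step pc=1: bne  $0, $3, L4  cond=T  regs=(0,0,13,3,14,14,1)
  step pc=2: sub  $3, $1, $4  regs=(0,0,13,65522,14,14,1)
  step pc=4: slti  $5, $1, 10  regs=(0,0,13,65522,14,1,1)
  step pc=5: xori  $0, $1, 8  regs=(0,0,13,65522,14,1,1)
  step pc=6: addi  $6, $4, 9  regs=(0,0,13,65522,14,1,23)

6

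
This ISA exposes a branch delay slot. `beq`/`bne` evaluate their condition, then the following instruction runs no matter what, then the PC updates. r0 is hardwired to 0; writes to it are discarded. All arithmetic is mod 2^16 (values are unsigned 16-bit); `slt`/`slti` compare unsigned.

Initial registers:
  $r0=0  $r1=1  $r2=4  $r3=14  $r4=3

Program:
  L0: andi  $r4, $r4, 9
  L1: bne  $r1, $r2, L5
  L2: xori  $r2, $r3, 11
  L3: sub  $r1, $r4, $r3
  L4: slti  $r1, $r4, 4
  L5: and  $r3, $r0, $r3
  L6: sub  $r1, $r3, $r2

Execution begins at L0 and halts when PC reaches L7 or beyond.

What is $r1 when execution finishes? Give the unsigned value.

PC=0  andi  $r4, $r4, 9      | $r0=0 $r1=1 $r2=4 $r3=14 $r4=1
PC=1  bne  $r1, $r2, L5      | $r0=0 $r1=1 $r2=4 $r3=14 $r4=1  [TAKEN]
PC=2  xori  $r2, $r3, 11     | $r0=0 $r1=1 $r2=5 $r3=14 $r4=1
PC=5  and  $r3, $r0, $r3     | $r0=0 $r1=1 $r2=5 $r3=0 $r4=1
PC=6  sub  $r1, $r3, $r2     | $r0=0 $r1=65531 $r2=5 $r3=0 $r4=1

65531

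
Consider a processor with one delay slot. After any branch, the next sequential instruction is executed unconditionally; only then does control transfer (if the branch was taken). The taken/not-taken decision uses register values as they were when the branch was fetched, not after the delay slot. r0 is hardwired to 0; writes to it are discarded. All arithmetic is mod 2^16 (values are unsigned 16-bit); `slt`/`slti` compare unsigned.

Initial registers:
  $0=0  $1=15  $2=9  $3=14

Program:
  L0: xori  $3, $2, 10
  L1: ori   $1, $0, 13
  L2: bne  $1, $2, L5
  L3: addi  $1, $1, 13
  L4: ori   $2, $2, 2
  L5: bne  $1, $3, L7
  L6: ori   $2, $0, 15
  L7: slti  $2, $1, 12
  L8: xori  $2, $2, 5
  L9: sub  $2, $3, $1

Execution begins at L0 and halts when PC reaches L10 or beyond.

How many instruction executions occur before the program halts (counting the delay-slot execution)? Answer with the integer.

PC=0  xori  $3, $2, 10       | $0=0 $1=15 $2=9 $3=3
PC=1  ori   $1, $0, 13       | $0=0 $1=13 $2=9 $3=3
PC=2  bne  $1, $2, L5        | $0=0 $1=13 $2=9 $3=3  [TAKEN]
PC=3  addi  $1, $1, 13       | $0=0 $1=26 $2=9 $3=3
PC=5  bne  $1, $3, L7        | $0=0 $1=26 $2=9 $3=3  [TAKEN]
PC=6  ori   $2, $0, 15       | $0=0 $1=26 $2=15 $3=3
PC=7  slti  $2, $1, 12       | $0=0 $1=26 $2=0 $3=3
PC=8  xori  $2, $2, 5        | $0=0 $1=26 $2=5 $3=3
PC=9  sub  $2, $3, $1        | $0=0 $1=26 $2=65513 $3=3

9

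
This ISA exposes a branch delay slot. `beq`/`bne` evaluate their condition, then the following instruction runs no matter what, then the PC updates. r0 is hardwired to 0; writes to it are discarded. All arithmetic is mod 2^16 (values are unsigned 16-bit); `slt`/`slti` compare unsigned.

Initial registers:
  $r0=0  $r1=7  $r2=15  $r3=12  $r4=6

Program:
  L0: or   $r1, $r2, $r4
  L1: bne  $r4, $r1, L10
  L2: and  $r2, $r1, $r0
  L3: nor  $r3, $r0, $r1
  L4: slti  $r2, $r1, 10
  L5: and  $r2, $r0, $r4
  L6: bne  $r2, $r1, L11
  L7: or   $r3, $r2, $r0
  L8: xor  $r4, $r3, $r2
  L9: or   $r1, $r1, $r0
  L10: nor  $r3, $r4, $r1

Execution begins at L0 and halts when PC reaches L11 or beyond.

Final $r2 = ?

#0 or   $r1, $r2, $r4 ; 0/15/15/12/6
#1 bne  $r4, $r1, L10 ; 0/15/15/12/6 ; →target
#2 and  $r2, $r1, $r0 ; 0/15/0/12/6
#10 nor  $r3, $r4, $r1 ; 0/15/0/65520/6

0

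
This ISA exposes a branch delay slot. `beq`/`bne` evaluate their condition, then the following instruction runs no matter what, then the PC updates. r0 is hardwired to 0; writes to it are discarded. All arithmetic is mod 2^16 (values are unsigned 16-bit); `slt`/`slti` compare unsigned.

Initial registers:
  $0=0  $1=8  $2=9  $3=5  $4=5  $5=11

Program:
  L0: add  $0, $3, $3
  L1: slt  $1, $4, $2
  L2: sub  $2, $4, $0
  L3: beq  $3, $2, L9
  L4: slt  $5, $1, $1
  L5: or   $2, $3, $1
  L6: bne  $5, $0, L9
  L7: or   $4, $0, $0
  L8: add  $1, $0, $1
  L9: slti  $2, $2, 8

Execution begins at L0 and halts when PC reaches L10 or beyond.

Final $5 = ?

0

  step pc=0: add  $0, $3, $3  regs=(0,8,9,5,5,11)
  step pc=1: slt  $1, $4, $2  regs=(0,1,9,5,5,11)
  step pc=2: sub  $2, $4, $0  regs=(0,1,5,5,5,11)
  step pc=3: beq  $3, $2, L9  cond=T  regs=(0,1,5,5,5,11)
  step pc=4: slt  $5, $1, $1  regs=(0,1,5,5,5,0)
  step pc=9: slti  $2, $2, 8  regs=(0,1,1,5,5,0)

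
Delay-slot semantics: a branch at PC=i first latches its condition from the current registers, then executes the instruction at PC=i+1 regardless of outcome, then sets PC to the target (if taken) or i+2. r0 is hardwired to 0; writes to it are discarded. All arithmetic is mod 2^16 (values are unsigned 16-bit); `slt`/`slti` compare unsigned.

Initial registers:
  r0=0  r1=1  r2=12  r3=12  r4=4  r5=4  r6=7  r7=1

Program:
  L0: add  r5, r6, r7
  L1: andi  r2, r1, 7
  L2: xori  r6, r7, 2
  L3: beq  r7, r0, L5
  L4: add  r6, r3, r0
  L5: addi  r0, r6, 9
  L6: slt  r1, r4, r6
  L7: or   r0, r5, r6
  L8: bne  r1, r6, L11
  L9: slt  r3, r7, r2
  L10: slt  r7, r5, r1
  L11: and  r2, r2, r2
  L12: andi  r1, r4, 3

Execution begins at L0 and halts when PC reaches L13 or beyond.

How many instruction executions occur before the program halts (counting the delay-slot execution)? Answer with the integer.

12

PC=0  add  r5, r6, r7        | r0=0 r1=1 r2=12 r3=12 r4=4 r5=8 r6=7 r7=1
PC=1  andi  r2, r1, 7        | r0=0 r1=1 r2=1 r3=12 r4=4 r5=8 r6=7 r7=1
PC=2  xori  r6, r7, 2        | r0=0 r1=1 r2=1 r3=12 r4=4 r5=8 r6=3 r7=1
PC=3  beq  r7, r0, L5        | r0=0 r1=1 r2=1 r3=12 r4=4 r5=8 r6=3 r7=1  [not taken]
PC=4  add  r6, r3, r0        | r0=0 r1=1 r2=1 r3=12 r4=4 r5=8 r6=12 r7=1
PC=5  addi  r0, r6, 9        | r0=0 r1=1 r2=1 r3=12 r4=4 r5=8 r6=12 r7=1
PC=6  slt  r1, r4, r6        | r0=0 r1=1 r2=1 r3=12 r4=4 r5=8 r6=12 r7=1
PC=7  or   r0, r5, r6        | r0=0 r1=1 r2=1 r3=12 r4=4 r5=8 r6=12 r7=1
PC=8  bne  r1, r6, L11       | r0=0 r1=1 r2=1 r3=12 r4=4 r5=8 r6=12 r7=1  [TAKEN]
PC=9  slt  r3, r7, r2        | r0=0 r1=1 r2=1 r3=0 r4=4 r5=8 r6=12 r7=1
PC=11 and  r2, r2, r2        | r0=0 r1=1 r2=1 r3=0 r4=4 r5=8 r6=12 r7=1
PC=12 andi  r1, r4, 3        | r0=0 r1=0 r2=1 r3=0 r4=4 r5=8 r6=12 r7=1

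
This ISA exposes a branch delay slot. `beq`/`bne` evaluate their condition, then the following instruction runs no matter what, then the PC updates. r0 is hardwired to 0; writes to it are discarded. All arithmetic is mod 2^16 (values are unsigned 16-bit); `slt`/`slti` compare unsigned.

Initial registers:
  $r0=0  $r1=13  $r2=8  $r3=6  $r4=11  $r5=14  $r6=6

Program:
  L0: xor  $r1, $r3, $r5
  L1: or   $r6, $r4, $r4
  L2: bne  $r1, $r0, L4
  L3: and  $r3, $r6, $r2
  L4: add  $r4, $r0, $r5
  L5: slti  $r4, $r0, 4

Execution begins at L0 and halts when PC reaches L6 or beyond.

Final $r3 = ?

8

PC=0  xor  $r1, $r3, $r5     | $r0=0 $r1=8 $r2=8 $r3=6 $r4=11 $r5=14 $r6=6
PC=1  or   $r6, $r4, $r4     | $r0=0 $r1=8 $r2=8 $r3=6 $r4=11 $r5=14 $r6=11
PC=2  bne  $r1, $r0, L4      | $r0=0 $r1=8 $r2=8 $r3=6 $r4=11 $r5=14 $r6=11  [TAKEN]
PC=3  and  $r3, $r6, $r2     | $r0=0 $r1=8 $r2=8 $r3=8 $r4=11 $r5=14 $r6=11
PC=4  add  $r4, $r0, $r5     | $r0=0 $r1=8 $r2=8 $r3=8 $r4=14 $r5=14 $r6=11
PC=5  slti  $r4, $r0, 4      | $r0=0 $r1=8 $r2=8 $r3=8 $r4=1 $r5=14 $r6=11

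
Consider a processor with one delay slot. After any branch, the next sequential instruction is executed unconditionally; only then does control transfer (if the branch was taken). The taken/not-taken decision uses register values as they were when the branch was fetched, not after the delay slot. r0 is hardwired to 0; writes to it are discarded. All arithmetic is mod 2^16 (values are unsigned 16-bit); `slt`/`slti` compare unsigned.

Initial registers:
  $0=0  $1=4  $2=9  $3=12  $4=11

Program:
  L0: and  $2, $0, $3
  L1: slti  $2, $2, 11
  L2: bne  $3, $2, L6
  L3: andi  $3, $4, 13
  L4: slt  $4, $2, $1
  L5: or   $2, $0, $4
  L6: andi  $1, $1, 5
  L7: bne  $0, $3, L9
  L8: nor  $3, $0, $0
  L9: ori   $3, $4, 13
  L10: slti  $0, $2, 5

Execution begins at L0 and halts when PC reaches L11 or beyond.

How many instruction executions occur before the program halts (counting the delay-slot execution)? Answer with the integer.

9

#0 and  $2, $0, $3 ; 0/4/0/12/11
#1 slti  $2, $2, 11 ; 0/4/1/12/11
#2 bne  $3, $2, L6 ; 0/4/1/12/11 ; →target
#3 andi  $3, $4, 13 ; 0/4/1/9/11
#6 andi  $1, $1, 5 ; 0/4/1/9/11
#7 bne  $0, $3, L9 ; 0/4/1/9/11 ; →target
#8 nor  $3, $0, $0 ; 0/4/1/65535/11
#9 ori   $3, $4, 13 ; 0/4/1/15/11
#10 slti  $0, $2, 5 ; 0/4/1/15/11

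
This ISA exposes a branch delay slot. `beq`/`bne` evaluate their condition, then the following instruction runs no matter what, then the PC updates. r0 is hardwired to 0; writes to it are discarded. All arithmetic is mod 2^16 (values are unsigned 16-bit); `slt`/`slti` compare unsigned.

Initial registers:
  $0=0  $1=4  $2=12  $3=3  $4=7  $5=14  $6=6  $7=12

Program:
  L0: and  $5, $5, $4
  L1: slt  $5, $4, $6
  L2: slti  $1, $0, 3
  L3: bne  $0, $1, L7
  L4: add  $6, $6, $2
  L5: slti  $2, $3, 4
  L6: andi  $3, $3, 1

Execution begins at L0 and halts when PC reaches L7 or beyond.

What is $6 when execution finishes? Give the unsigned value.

18

PC=0  and  $5, $5, $4        | $0=0 $1=4 $2=12 $3=3 $4=7 $5=6 $6=6 $7=12
PC=1  slt  $5, $4, $6        | $0=0 $1=4 $2=12 $3=3 $4=7 $5=0 $6=6 $7=12
PC=2  slti  $1, $0, 3        | $0=0 $1=1 $2=12 $3=3 $4=7 $5=0 $6=6 $7=12
PC=3  bne  $0, $1, L7        | $0=0 $1=1 $2=12 $3=3 $4=7 $5=0 $6=6 $7=12  [TAKEN]
PC=4  add  $6, $6, $2        | $0=0 $1=1 $2=12 $3=3 $4=7 $5=0 $6=18 $7=12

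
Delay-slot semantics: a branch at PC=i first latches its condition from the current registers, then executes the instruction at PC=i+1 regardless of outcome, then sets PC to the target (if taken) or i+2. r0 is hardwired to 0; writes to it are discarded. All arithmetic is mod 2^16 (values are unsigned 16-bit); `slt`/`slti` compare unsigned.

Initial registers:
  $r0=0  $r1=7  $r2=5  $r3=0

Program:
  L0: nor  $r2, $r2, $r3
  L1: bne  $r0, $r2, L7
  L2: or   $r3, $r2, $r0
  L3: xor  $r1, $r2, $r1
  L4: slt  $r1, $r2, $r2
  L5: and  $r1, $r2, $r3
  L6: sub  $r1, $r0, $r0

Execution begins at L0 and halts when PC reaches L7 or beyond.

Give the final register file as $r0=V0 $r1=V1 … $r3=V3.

  step pc=0: nor  $r2, $r2, $r3  regs=(0,7,65530,0)
  step pc=1: bne  $r0, $r2, L7  cond=T  regs=(0,7,65530,0)
  step pc=2: or   $r3, $r2, $r0  regs=(0,7,65530,65530)

$r0=0 $r1=7 $r2=65530 $r3=65530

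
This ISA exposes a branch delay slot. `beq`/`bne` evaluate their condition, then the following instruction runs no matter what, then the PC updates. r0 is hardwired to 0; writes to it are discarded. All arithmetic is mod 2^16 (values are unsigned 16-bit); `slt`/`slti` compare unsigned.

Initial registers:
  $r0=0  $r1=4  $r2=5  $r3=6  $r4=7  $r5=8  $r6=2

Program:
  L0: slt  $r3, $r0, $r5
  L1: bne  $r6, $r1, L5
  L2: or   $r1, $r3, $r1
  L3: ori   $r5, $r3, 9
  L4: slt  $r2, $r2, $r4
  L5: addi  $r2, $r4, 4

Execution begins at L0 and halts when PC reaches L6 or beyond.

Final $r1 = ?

  step pc=0: slt  $r3, $r0, $r5  regs=(0,4,5,1,7,8,2)
  step pc=1: bne  $r6, $r1, L5  cond=T  regs=(0,4,5,1,7,8,2)
  step pc=2: or   $r1, $r3, $r1  regs=(0,5,5,1,7,8,2)
  step pc=5: addi  $r2, $r4, 4  regs=(0,5,11,1,7,8,2)

5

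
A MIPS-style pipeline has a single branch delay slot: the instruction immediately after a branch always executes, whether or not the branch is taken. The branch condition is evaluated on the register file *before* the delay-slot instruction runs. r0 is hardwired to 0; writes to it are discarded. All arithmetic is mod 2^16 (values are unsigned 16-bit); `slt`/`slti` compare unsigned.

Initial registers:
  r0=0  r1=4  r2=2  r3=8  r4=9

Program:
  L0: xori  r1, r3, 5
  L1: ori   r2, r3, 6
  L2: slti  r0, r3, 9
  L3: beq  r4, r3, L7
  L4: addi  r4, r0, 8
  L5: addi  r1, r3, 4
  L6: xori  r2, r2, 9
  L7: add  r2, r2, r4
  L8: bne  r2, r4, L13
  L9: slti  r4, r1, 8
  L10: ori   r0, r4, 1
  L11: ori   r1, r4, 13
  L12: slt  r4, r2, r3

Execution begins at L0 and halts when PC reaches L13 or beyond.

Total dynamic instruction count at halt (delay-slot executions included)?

PC=0  xori  r1, r3, 5        | r0=0 r1=13 r2=2 r3=8 r4=9
PC=1  ori   r2, r3, 6        | r0=0 r1=13 r2=14 r3=8 r4=9
PC=2  slti  r0, r3, 9        | r0=0 r1=13 r2=14 r3=8 r4=9
PC=3  beq  r4, r3, L7        | r0=0 r1=13 r2=14 r3=8 r4=9  [not taken]
PC=4  addi  r4, r0, 8        | r0=0 r1=13 r2=14 r3=8 r4=8
PC=5  addi  r1, r3, 4        | r0=0 r1=12 r2=14 r3=8 r4=8
PC=6  xori  r2, r2, 9        | r0=0 r1=12 r2=7 r3=8 r4=8
PC=7  add  r2, r2, r4        | r0=0 r1=12 r2=15 r3=8 r4=8
PC=8  bne  r2, r4, L13       | r0=0 r1=12 r2=15 r3=8 r4=8  [TAKEN]
PC=9  slti  r4, r1, 8        | r0=0 r1=12 r2=15 r3=8 r4=0

10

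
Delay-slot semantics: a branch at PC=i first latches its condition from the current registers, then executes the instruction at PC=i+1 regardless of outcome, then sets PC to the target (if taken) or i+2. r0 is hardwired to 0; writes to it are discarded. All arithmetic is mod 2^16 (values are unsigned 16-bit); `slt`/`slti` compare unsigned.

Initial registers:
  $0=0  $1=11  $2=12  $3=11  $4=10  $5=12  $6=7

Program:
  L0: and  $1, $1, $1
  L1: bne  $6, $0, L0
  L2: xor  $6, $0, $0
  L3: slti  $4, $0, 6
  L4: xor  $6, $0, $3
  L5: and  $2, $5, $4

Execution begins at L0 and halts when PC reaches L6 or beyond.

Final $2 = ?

  step pc=0: and  $1, $1, $1  regs=(0,11,12,11,10,12,7)
  step pc=1: bne  $6, $0, L0  cond=T  regs=(0,11,12,11,10,12,7)
  step pc=2: xor  $6, $0, $0  regs=(0,11,12,11,10,12,0)
  step pc=0: and  $1, $1, $1  regs=(0,11,12,11,10,12,0)
  step pc=1: bne  $6, $0, L0  cond=F  regs=(0,11,12,11,10,12,0)
  step pc=2: xor  $6, $0, $0  regs=(0,11,12,11,10,12,0)
  step pc=3: slti  $4, $0, 6  regs=(0,11,12,11,1,12,0)
  step pc=4: xor  $6, $0, $3  regs=(0,11,12,11,1,12,11)
  step pc=5: and  $2, $5, $4  regs=(0,11,0,11,1,12,11)

0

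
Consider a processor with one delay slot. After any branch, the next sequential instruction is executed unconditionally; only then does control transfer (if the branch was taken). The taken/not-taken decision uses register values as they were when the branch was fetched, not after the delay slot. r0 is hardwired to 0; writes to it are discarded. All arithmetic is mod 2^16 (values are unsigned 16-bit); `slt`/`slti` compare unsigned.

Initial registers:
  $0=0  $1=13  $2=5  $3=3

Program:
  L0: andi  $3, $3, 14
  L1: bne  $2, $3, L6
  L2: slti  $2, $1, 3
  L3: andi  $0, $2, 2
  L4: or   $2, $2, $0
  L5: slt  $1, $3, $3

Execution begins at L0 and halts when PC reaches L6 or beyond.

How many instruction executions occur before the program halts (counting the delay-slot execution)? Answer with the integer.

[0] andi  $3, $3, 14  →  {$0:0, $1:13, $2:5, $3:2}
[1] bne  $2, $3, L6  →  {$0:0, $1:13, $2:5, $3:2}  ⟨branch taken⟩
[2] slti  $2, $1, 3  →  {$0:0, $1:13, $2:0, $3:2}

3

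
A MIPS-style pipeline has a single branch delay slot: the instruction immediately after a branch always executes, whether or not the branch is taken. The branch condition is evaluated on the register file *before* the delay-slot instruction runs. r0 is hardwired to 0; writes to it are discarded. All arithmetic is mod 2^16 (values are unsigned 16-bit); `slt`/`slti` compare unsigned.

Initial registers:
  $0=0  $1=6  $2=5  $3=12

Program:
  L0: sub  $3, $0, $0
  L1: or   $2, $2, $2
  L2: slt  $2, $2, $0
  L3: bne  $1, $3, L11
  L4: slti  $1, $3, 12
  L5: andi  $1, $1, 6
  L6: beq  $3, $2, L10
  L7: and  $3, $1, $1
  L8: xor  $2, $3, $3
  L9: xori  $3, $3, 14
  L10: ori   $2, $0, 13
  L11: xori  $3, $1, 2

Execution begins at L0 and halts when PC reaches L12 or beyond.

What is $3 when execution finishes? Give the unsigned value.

PC=0  sub  $3, $0, $0        | $0=0 $1=6 $2=5 $3=0
PC=1  or   $2, $2, $2        | $0=0 $1=6 $2=5 $3=0
PC=2  slt  $2, $2, $0        | $0=0 $1=6 $2=0 $3=0
PC=3  bne  $1, $3, L11       | $0=0 $1=6 $2=0 $3=0  [TAKEN]
PC=4  slti  $1, $3, 12       | $0=0 $1=1 $2=0 $3=0
PC=11 xori  $3, $1, 2        | $0=0 $1=1 $2=0 $3=3

3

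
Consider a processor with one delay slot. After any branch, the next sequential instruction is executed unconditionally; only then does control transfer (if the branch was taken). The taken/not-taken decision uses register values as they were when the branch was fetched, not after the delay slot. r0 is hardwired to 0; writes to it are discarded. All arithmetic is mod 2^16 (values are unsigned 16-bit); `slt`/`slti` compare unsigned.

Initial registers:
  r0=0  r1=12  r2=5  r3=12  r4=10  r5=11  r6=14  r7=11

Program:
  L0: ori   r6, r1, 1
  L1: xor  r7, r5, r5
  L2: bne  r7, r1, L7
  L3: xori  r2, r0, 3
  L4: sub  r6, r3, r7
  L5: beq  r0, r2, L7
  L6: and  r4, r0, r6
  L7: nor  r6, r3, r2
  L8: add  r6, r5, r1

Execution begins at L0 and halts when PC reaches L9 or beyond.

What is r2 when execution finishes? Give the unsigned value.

3

  step pc=0: ori   r6, r1, 1  regs=(0,12,5,12,10,11,13,11)
  step pc=1: xor  r7, r5, r5  regs=(0,12,5,12,10,11,13,0)
  step pc=2: bne  r7, r1, L7  cond=T  regs=(0,12,5,12,10,11,13,0)
  step pc=3: xori  r2, r0, 3  regs=(0,12,3,12,10,11,13,0)
  step pc=7: nor  r6, r3, r2  regs=(0,12,3,12,10,11,65520,0)
  step pc=8: add  r6, r5, r1  regs=(0,12,3,12,10,11,23,0)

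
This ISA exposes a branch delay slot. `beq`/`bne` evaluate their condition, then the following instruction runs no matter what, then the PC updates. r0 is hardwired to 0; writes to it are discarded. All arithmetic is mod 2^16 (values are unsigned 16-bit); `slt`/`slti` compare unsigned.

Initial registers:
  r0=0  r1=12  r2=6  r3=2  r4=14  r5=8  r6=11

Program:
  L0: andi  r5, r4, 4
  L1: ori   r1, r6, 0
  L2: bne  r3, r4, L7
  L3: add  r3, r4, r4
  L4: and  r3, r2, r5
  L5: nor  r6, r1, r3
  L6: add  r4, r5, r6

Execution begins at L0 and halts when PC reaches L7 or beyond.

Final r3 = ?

28

#0 andi  r5, r4, 4 ; 0/12/6/2/14/4/11
#1 ori   r1, r6, 0 ; 0/11/6/2/14/4/11
#2 bne  r3, r4, L7 ; 0/11/6/2/14/4/11 ; →target
#3 add  r3, r4, r4 ; 0/11/6/28/14/4/11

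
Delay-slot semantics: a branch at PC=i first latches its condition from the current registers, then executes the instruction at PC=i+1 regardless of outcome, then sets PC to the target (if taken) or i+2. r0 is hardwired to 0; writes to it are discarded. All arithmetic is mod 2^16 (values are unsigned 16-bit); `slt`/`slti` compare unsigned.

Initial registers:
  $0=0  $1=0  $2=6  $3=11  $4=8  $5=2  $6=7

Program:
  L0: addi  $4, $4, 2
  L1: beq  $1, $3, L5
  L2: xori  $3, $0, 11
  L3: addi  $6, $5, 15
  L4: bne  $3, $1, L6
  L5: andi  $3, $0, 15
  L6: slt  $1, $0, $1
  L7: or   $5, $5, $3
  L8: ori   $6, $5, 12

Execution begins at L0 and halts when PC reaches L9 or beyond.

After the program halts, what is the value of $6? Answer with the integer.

PC=0  addi  $4, $4, 2        | $0=0 $1=0 $2=6 $3=11 $4=10 $5=2 $6=7
PC=1  beq  $1, $3, L5        | $0=0 $1=0 $2=6 $3=11 $4=10 $5=2 $6=7  [not taken]
PC=2  xori  $3, $0, 11       | $0=0 $1=0 $2=6 $3=11 $4=10 $5=2 $6=7
PC=3  addi  $6, $5, 15       | $0=0 $1=0 $2=6 $3=11 $4=10 $5=2 $6=17
PC=4  bne  $3, $1, L6        | $0=0 $1=0 $2=6 $3=11 $4=10 $5=2 $6=17  [TAKEN]
PC=5  andi  $3, $0, 15       | $0=0 $1=0 $2=6 $3=0 $4=10 $5=2 $6=17
PC=6  slt  $1, $0, $1        | $0=0 $1=0 $2=6 $3=0 $4=10 $5=2 $6=17
PC=7  or   $5, $5, $3        | $0=0 $1=0 $2=6 $3=0 $4=10 $5=2 $6=17
PC=8  ori   $6, $5, 12       | $0=0 $1=0 $2=6 $3=0 $4=10 $5=2 $6=14

14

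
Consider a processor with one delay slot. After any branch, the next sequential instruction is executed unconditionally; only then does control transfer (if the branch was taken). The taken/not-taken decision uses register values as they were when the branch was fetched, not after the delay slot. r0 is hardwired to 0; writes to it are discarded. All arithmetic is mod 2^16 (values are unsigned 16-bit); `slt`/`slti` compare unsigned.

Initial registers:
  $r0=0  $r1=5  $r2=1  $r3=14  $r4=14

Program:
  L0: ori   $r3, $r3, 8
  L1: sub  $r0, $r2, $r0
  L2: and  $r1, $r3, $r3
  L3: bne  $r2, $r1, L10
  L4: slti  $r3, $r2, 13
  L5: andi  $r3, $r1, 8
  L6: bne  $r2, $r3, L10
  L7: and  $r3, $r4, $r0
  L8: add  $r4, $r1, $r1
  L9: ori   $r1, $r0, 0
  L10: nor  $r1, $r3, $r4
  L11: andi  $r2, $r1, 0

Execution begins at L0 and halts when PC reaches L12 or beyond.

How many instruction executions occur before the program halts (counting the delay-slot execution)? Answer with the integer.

7

  step pc=0: ori   $r3, $r3, 8  regs=(0,5,1,14,14)
  step pc=1: sub  $r0, $r2, $r0  regs=(0,5,1,14,14)
  step pc=2: and  $r1, $r3, $r3  regs=(0,14,1,14,14)
  step pc=3: bne  $r2, $r1, L10  cond=T  regs=(0,14,1,14,14)
  step pc=4: slti  $r3, $r2, 13  regs=(0,14,1,1,14)
  step pc=10: nor  $r1, $r3, $r4  regs=(0,65520,1,1,14)
  step pc=11: andi  $r2, $r1, 0  regs=(0,65520,0,1,14)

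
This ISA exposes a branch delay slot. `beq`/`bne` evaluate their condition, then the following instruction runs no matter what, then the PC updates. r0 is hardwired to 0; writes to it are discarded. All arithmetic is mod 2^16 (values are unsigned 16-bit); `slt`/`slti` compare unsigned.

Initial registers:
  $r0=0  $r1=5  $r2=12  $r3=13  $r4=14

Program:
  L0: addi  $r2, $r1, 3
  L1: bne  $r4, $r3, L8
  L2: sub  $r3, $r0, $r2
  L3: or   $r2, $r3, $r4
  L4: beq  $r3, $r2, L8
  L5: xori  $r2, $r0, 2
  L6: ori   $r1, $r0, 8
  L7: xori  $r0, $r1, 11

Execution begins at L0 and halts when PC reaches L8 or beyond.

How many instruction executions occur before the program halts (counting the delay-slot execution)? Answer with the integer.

3

  step pc=0: addi  $r2, $r1, 3  regs=(0,5,8,13,14)
  step pc=1: bne  $r4, $r3, L8  cond=T  regs=(0,5,8,13,14)
  step pc=2: sub  $r3, $r0, $r2  regs=(0,5,8,65528,14)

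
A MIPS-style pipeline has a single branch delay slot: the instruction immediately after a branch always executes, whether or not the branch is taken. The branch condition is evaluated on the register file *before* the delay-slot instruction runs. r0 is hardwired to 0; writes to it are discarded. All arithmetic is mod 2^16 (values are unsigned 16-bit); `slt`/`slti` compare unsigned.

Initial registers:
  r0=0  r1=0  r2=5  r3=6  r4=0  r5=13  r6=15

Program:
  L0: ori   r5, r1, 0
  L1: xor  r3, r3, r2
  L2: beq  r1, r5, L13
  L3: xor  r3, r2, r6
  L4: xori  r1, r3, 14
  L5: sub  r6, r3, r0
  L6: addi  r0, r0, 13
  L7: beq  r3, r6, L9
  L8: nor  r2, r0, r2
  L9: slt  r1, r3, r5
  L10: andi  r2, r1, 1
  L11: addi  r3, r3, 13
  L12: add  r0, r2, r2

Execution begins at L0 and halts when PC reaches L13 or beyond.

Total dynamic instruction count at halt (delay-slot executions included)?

  step pc=0: ori   r5, r1, 0  regs=(0,0,5,6,0,0,15)
  step pc=1: xor  r3, r3, r2  regs=(0,0,5,3,0,0,15)
  step pc=2: beq  r1, r5, L13  cond=T  regs=(0,0,5,3,0,0,15)
  step pc=3: xor  r3, r2, r6  regs=(0,0,5,10,0,0,15)

4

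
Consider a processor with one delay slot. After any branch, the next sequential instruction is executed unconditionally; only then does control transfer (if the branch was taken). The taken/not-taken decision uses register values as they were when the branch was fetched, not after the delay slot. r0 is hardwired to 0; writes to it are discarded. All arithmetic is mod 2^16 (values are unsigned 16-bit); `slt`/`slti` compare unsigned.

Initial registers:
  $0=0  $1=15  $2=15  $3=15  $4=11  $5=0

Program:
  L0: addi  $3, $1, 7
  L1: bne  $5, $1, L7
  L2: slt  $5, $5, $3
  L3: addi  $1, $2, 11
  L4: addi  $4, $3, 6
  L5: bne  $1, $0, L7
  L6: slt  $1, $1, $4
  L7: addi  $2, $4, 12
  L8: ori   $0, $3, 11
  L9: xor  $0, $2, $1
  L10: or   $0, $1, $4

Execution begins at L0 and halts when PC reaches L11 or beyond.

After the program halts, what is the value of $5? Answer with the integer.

PC=0  addi  $3, $1, 7        | $0=0 $1=15 $2=15 $3=22 $4=11 $5=0
PC=1  bne  $5, $1, L7        | $0=0 $1=15 $2=15 $3=22 $4=11 $5=0  [TAKEN]
PC=2  slt  $5, $5, $3        | $0=0 $1=15 $2=15 $3=22 $4=11 $5=1
PC=7  addi  $2, $4, 12       | $0=0 $1=15 $2=23 $3=22 $4=11 $5=1
PC=8  ori   $0, $3, 11       | $0=0 $1=15 $2=23 $3=22 $4=11 $5=1
PC=9  xor  $0, $2, $1        | $0=0 $1=15 $2=23 $3=22 $4=11 $5=1
PC=10 or   $0, $1, $4        | $0=0 $1=15 $2=23 $3=22 $4=11 $5=1

1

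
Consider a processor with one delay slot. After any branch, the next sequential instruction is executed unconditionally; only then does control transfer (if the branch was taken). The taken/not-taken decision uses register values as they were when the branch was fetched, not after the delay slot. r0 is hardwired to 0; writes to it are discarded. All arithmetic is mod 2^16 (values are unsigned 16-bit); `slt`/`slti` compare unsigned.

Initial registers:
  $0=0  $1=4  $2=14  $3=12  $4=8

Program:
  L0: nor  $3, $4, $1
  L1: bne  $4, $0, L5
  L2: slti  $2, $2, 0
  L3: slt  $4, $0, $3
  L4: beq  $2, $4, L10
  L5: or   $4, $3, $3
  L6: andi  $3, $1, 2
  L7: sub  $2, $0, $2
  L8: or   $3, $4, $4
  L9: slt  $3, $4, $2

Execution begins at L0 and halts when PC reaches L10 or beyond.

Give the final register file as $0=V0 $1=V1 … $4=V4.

PC=0  nor  $3, $4, $1        | $0=0 $1=4 $2=14 $3=65523 $4=8
PC=1  bne  $4, $0, L5        | $0=0 $1=4 $2=14 $3=65523 $4=8  [TAKEN]
PC=2  slti  $2, $2, 0        | $0=0 $1=4 $2=0 $3=65523 $4=8
PC=5  or   $4, $3, $3        | $0=0 $1=4 $2=0 $3=65523 $4=65523
PC=6  andi  $3, $1, 2        | $0=0 $1=4 $2=0 $3=0 $4=65523
PC=7  sub  $2, $0, $2        | $0=0 $1=4 $2=0 $3=0 $4=65523
PC=8  or   $3, $4, $4        | $0=0 $1=4 $2=0 $3=65523 $4=65523
PC=9  slt  $3, $4, $2        | $0=0 $1=4 $2=0 $3=0 $4=65523

$0=0 $1=4 $2=0 $3=0 $4=65523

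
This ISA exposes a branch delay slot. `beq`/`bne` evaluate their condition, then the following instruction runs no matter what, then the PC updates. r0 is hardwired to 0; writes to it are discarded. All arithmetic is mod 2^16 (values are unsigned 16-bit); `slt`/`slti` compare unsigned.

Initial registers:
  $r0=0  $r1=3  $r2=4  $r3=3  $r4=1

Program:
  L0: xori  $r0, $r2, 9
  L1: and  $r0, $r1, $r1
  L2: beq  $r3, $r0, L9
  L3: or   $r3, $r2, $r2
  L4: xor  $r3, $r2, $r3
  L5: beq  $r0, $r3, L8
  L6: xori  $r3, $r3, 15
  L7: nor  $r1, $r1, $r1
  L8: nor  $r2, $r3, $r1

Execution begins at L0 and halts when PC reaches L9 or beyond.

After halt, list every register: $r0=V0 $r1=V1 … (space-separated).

[0] xori  $r0, $r2, 9  →  {$r0:0, $r1:3, $r2:4, $r3:3, $r4:1}
[1] and  $r0, $r1, $r1  →  {$r0:0, $r1:3, $r2:4, $r3:3, $r4:1}
[2] beq  $r3, $r0, L9  →  {$r0:0, $r1:3, $r2:4, $r3:3, $r4:1}  ⟨branch fallthrough⟩
[3] or   $r3, $r2, $r2  →  {$r0:0, $r1:3, $r2:4, $r3:4, $r4:1}
[4] xor  $r3, $r2, $r3  →  {$r0:0, $r1:3, $r2:4, $r3:0, $r4:1}
[5] beq  $r0, $r3, L8  →  {$r0:0, $r1:3, $r2:4, $r3:0, $r4:1}  ⟨branch taken⟩
[6] xori  $r3, $r3, 15  →  {$r0:0, $r1:3, $r2:4, $r3:15, $r4:1}
[8] nor  $r2, $r3, $r1  →  {$r0:0, $r1:3, $r2:65520, $r3:15, $r4:1}

$r0=0 $r1=3 $r2=65520 $r3=15 $r4=1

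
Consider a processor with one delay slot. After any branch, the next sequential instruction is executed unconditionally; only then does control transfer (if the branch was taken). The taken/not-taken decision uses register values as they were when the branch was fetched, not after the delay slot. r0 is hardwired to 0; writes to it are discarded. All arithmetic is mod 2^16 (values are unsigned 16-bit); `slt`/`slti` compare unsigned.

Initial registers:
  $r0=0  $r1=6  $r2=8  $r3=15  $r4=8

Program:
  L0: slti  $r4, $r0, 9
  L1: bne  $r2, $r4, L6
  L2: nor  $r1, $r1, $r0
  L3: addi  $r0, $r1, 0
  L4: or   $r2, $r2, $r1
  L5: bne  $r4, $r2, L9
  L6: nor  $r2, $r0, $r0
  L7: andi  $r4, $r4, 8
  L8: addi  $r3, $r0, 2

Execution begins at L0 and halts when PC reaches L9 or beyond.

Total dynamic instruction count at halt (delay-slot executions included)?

  step pc=0: slti  $r4, $r0, 9  regs=(0,6,8,15,1)
  step pc=1: bne  $r2, $r4, L6  cond=T  regs=(0,6,8,15,1)
  step pc=2: nor  $r1, $r1, $r0  regs=(0,65529,8,15,1)
  step pc=6: nor  $r2, $r0, $r0  regs=(0,65529,65535,15,1)
  step pc=7: andi  $r4, $r4, 8  regs=(0,65529,65535,15,0)
  step pc=8: addi  $r3, $r0, 2  regs=(0,65529,65535,2,0)

6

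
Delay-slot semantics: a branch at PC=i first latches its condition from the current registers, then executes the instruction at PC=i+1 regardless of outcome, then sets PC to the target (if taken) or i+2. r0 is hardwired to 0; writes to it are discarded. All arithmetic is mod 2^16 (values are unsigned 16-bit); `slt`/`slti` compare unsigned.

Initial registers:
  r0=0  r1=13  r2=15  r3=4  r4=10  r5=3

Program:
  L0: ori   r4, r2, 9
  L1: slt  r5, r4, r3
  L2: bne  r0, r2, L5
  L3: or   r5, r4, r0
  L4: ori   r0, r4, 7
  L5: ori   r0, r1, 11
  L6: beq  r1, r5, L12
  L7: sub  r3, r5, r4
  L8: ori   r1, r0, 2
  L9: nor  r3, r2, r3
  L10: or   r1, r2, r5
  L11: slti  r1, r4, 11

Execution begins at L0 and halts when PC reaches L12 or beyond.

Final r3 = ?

PC=0  ori   r4, r2, 9        | r0=0 r1=13 r2=15 r3=4 r4=15 r5=3
PC=1  slt  r5, r4, r3        | r0=0 r1=13 r2=15 r3=4 r4=15 r5=0
PC=2  bne  r0, r2, L5        | r0=0 r1=13 r2=15 r3=4 r4=15 r5=0  [TAKEN]
PC=3  or   r5, r4, r0        | r0=0 r1=13 r2=15 r3=4 r4=15 r5=15
PC=5  ori   r0, r1, 11       | r0=0 r1=13 r2=15 r3=4 r4=15 r5=15
PC=6  beq  r1, r5, L12       | r0=0 r1=13 r2=15 r3=4 r4=15 r5=15  [not taken]
PC=7  sub  r3, r5, r4        | r0=0 r1=13 r2=15 r3=0 r4=15 r5=15
PC=8  ori   r1, r0, 2        | r0=0 r1=2 r2=15 r3=0 r4=15 r5=15
PC=9  nor  r3, r2, r3        | r0=0 r1=2 r2=15 r3=65520 r4=15 r5=15
PC=10 or   r1, r2, r5        | r0=0 r1=15 r2=15 r3=65520 r4=15 r5=15
PC=11 slti  r1, r4, 11       | r0=0 r1=0 r2=15 r3=65520 r4=15 r5=15

65520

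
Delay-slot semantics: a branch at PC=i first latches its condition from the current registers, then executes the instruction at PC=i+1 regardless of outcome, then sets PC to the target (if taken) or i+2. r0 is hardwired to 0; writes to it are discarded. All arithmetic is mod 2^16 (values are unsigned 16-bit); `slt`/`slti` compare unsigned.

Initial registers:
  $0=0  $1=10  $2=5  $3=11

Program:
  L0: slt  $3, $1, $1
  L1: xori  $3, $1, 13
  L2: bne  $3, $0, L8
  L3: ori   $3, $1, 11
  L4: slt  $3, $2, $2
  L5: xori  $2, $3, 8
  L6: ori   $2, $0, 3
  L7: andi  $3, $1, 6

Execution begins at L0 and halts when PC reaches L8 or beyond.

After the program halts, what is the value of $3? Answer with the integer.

11

PC=0  slt  $3, $1, $1        | $0=0 $1=10 $2=5 $3=0
PC=1  xori  $3, $1, 13       | $0=0 $1=10 $2=5 $3=7
PC=2  bne  $3, $0, L8        | $0=0 $1=10 $2=5 $3=7  [TAKEN]
PC=3  ori   $3, $1, 11       | $0=0 $1=10 $2=5 $3=11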